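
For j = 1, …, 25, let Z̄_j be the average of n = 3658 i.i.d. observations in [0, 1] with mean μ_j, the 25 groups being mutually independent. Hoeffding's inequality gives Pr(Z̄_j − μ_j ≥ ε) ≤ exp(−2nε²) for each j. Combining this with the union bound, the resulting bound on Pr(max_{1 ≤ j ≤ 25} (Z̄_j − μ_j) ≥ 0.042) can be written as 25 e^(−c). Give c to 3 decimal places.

Union bound over the 25 events: Pr(max_{1 ≤ j ≤ 25} (Z̄_j − μ_j) ≥ 0.042) ≤ 25·exp(−2nε²) = 25 exp(−2·3658·0.042²).
So c = 2·3658·0.042² = 12.9054.

12.905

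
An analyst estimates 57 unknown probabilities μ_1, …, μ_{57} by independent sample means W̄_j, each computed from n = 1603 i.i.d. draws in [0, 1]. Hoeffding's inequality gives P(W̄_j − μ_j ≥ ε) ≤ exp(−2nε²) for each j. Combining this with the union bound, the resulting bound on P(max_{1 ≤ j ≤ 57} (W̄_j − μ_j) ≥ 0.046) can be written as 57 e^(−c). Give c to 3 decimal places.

Union bound over the 57 events: P(max_{1 ≤ j ≤ 57} (W̄_j − μ_j) ≥ 0.046) ≤ 57·exp(−2nε²) = 57 exp(−2·1603·0.046²).
So c = 2·1603·0.046² = 6.7839.

6.784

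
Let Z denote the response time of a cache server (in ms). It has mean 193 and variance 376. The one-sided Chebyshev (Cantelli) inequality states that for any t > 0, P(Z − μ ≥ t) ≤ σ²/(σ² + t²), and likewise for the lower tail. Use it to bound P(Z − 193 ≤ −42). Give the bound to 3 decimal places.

Here σ² = 376 and t = 42, so σ² + t² = 2140.
Cantelli's bound: 376/2140 = 0.1757.

0.176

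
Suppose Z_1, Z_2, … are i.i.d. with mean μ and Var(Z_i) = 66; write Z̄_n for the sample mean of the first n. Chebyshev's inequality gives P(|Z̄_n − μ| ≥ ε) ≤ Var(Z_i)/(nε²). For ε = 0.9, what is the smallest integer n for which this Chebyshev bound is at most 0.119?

685

Require 66/(n·0.9²) ≤ 0.119, i.e. n ≥ 66/(0.119·0.9²) = 684.718.
The smallest integer n is 685.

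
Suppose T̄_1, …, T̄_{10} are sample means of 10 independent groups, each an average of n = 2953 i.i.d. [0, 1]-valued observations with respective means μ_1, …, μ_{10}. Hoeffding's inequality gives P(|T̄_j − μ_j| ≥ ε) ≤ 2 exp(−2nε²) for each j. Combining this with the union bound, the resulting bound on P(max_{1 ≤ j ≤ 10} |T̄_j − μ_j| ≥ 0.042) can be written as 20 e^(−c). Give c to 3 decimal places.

10.418

Union bound over the 10 events: P(max_{1 ≤ j ≤ 10} |T̄_j − μ_j| ≥ 0.042) ≤ 10·2·exp(−2nε²) = 20 exp(−2·2953·0.042²).
So c = 2·2953·0.042² = 10.4182.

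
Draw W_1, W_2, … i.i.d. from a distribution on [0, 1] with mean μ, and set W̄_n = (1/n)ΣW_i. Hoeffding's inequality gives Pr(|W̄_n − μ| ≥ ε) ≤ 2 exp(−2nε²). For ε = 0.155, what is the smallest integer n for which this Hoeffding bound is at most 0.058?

74

Require 2·exp(−2nε²) ≤ 0.058, i.e. 2nε² ≥ ln(2/0.058) = 3.540459.
So n ≥ 3.540459 / (2·0.155²) = 73.683.
The smallest integer n is 74.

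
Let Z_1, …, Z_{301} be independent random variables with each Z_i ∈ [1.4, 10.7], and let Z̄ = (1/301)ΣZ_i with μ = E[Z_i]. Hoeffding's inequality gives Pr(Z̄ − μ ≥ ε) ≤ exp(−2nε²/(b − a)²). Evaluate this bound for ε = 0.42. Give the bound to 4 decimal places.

0.2929

Exponent: 2nε²/(b − a)² = 2·301·0.42² / 9.3² = 1.22780.
Bound = exp(−1.22780) = 0.29294.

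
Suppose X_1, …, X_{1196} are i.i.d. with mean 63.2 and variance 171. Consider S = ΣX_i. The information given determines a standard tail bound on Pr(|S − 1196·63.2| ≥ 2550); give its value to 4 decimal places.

0.0315

With mean and variance of each term known, Chebyshev's inequality bounds the deviation of the sum (or sample mean).
Var(S) = n·Var(X_i) = 1196·171 = 204516.
Chebyshev: Pr(|S − 1196·63.2| ≥ 2550) ≤ Var(S)/2550² = 204516/6502500 = 0.0315.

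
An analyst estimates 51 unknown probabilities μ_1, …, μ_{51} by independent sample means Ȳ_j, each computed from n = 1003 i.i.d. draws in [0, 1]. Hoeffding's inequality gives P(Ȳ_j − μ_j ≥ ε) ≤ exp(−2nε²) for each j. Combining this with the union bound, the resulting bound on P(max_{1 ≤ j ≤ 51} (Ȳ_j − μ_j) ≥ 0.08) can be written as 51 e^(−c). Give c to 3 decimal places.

12.838

Union bound over the 51 events: P(max_{1 ≤ j ≤ 51} (Ȳ_j − μ_j) ≥ 0.08) ≤ 51·exp(−2nε²) = 51 exp(−2·1003·0.08²).
So c = 2·1003·0.08² = 12.8384.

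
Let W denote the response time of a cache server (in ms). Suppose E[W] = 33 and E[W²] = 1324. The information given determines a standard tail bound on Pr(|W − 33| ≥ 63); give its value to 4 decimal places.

The first two moments determine the variance, so Chebyshev's inequality is the sharpest standard bound available.
Var(W) = E[W²] − (E[W])² = 1324 − 1089 = 235.
Chebyshev's inequality: Pr(|W − μ| ≥ t) ≤ Var(W)/t² = 235/3969 = 0.0592.

0.0592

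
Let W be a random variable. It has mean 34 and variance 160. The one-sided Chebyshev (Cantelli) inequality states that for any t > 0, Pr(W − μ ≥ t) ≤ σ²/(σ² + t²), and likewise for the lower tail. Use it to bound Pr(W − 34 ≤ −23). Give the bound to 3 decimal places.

0.232

Here σ² = 160 and t = 23, so σ² + t² = 689.
Cantelli's bound: 160/689 = 0.2322.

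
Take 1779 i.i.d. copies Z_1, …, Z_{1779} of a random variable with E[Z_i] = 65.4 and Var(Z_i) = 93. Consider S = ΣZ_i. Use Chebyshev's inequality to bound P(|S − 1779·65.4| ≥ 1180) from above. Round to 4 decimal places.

Var(S) = n·Var(Z_i) = 1779·93 = 165447.
Chebyshev: P(|S − 1779·65.4| ≥ 1180) ≤ Var(S)/1180² = 165447/1392400 = 0.1188.

0.1188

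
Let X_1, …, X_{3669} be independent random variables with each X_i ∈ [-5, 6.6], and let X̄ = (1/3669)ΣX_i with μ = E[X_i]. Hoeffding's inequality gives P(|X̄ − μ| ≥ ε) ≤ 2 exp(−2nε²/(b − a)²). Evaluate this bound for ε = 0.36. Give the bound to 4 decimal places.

Exponent: 2nε²/(b − a)² = 2·3669·0.36² / 11.6² = 7.06751.
Bound = 2·exp(−7.06751) = 0.00170.

0.0017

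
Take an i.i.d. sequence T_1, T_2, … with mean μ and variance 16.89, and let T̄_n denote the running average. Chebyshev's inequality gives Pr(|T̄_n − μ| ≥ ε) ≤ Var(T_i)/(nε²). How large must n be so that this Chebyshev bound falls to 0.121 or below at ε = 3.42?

Require 16.89/(n·3.42²) ≤ 0.121, i.e. n ≥ 16.89/(0.121·3.42²) = 11.934.
The smallest integer n is 12.

12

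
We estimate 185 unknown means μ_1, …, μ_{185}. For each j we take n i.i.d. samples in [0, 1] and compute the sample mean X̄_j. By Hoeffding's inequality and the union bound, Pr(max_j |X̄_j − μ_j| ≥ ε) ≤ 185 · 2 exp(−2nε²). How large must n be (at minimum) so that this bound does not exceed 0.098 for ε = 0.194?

110

Need 2·185·exp(−2nε²) ≤ 0.098, i.e. exp(−2nε²) ≤ 0.098/370.
So 2nε² ≥ ln(370/0.098) = 8.236291.
Hence n ≥ 8.236291/(2·0.194²) = 109.420.
The smallest integer n is 110.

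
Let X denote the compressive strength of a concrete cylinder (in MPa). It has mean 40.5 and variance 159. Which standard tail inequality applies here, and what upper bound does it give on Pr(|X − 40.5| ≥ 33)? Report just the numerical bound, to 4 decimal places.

0.1460

Mean and variance are known, so Chebyshev's inequality applies.
Chebyshev: Pr(|X − μ| ≥ t) ≤ Var(X)/t².
Bound = 159 / 1089 = 0.1460.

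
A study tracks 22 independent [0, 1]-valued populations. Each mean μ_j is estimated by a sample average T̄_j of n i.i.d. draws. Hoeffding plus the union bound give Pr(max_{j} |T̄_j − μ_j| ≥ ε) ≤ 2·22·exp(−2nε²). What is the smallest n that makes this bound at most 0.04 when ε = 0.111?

285

Need 2·22·exp(−2nε²) ≤ 0.04, i.e. exp(−2nε²) ≤ 0.04/44.
So 2nε² ≥ ln(44/0.04) = 7.003065.
Hence n ≥ 7.003065/(2·0.111²) = 284.192.
The smallest integer n is 285.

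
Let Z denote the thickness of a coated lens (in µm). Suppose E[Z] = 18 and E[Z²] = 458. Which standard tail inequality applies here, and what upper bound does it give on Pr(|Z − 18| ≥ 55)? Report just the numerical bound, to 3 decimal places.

The first two moments determine the variance, so Chebyshev's inequality is the sharpest standard bound available.
Var(Z) = E[Z²] − (E[Z])² = 458 − 324 = 134.
Chebyshev's inequality: Pr(|Z − μ| ≥ t) ≤ Var(Z)/t² = 134/3025 = 0.0443.

0.044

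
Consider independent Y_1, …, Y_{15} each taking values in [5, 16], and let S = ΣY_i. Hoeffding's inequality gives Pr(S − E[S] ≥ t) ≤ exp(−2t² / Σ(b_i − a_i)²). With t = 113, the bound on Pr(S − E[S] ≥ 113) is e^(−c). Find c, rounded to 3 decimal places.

Σ(b_i − a_i)² = 15·(11)² = 1815.
c = 2t²/1815 = 2·113²/1815 = 14.0705.

14.071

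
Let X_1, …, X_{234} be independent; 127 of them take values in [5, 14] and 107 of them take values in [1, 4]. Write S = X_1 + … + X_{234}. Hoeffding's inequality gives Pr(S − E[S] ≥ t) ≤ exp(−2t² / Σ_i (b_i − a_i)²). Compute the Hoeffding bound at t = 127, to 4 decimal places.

Σ(b_i − a_i)² = 127·9² + 107·3² = 11250.
Exponent = 2·127² / 11250 = 2.86738.
Bound = exp(−2.86738) = 0.05685.

0.0568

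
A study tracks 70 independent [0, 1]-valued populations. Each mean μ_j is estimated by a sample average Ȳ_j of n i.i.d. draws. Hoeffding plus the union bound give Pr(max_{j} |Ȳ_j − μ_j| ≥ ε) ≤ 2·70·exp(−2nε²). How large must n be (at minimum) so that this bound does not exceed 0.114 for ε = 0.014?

Need 2·70·exp(−2nε²) ≤ 0.114, i.e. exp(−2nε²) ≤ 0.114/140.
So 2nε² ≥ ln(140/0.114) = 7.113199.
Hence n ≥ 7.113199/(2·0.014²) = 18145.916.
The smallest integer n is 18146.

18146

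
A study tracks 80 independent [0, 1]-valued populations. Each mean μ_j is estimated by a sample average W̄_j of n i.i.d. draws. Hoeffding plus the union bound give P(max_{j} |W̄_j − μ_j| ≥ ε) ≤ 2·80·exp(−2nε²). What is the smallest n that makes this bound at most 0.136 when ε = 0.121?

Need 2·80·exp(−2nε²) ≤ 0.136, i.e. exp(−2nε²) ≤ 0.136/160.
So 2nε² ≥ ln(160/0.136) = 7.070274.
Hence n ≥ 7.070274/(2·0.121²) = 241.455.
The smallest integer n is 242.

242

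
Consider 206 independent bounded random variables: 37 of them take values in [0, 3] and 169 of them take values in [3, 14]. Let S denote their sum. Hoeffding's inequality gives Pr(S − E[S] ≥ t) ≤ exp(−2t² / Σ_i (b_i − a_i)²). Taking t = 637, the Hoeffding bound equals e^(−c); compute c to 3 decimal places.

39.050

Σ(b_i − a_i)² = 37·3² + 169·11² = 20782.
c = 2t² / 20782 = 2·637² / 20782 = 39.0500.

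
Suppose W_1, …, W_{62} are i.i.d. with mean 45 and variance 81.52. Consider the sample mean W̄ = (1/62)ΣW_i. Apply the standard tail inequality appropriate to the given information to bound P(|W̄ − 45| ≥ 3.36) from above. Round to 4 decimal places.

With mean and variance of each term known, Chebyshev's inequality bounds the deviation of the sum (or sample mean).
Var(W̄) = Var(W_i)/n = 81.52/62 = 1.3148.
Chebyshev: P(|W̄ − 45| ≥ 3.36) ≤ Var(W̄)/(3.36)² = 81.52/(62·3.36²) = 0.1165.

0.1165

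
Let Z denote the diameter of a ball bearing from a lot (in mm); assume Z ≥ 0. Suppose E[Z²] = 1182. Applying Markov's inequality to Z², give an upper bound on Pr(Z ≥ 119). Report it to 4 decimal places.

Since Z ≥ 0, the event {Z ≥ 119} is the same as {Z² ≥ 14161}.
Markov's inequality applied to Z² gives Pr(Z² ≥ 14161) ≤ E[Z²]/14161 = 1182/14161 = 0.0835.

0.0835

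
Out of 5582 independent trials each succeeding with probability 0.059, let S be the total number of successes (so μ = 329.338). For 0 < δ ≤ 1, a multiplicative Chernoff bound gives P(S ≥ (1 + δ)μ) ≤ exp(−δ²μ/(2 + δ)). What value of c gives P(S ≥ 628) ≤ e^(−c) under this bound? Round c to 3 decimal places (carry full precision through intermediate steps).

Write 628 = (1 + δ)μ, so δ = 628/329.338 − 1 = 0.9068556…
Then the exponent is δ²μ/(2 + δ) = (628 − μ)² / (μ·(2 + δ)) = 93.173979.

93.174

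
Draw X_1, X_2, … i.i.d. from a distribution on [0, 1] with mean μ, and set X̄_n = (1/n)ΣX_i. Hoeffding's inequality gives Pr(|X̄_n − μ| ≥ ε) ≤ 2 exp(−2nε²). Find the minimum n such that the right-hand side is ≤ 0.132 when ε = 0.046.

643

Require 2·exp(−2nε²) ≤ 0.132, i.e. 2nε² ≥ ln(2/0.132) = 2.718101.
So n ≥ 2.718101 / (2·0.046²) = 642.273.
The smallest integer n is 643.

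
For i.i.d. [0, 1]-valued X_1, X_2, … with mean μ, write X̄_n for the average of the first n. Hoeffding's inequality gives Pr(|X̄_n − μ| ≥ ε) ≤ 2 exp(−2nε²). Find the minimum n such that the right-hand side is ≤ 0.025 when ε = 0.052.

811

Require 2·exp(−2nε²) ≤ 0.025, i.e. 2nε² ≥ ln(2/0.025) = 4.382027.
So n ≥ 4.382027 / (2·0.052²) = 810.286.
The smallest integer n is 811.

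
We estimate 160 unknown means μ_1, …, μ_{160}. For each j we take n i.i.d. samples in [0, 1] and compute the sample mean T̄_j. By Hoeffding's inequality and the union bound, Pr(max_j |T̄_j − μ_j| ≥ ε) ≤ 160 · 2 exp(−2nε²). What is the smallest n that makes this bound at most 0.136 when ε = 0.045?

Need 2·160·exp(−2nε²) ≤ 0.136, i.e. exp(−2nε²) ≤ 0.136/320.
So 2nε² ≥ ln(320/0.136) = 7.763421.
Hence n ≥ 7.763421/(2·0.045²) = 1916.894.
The smallest integer n is 1917.

1917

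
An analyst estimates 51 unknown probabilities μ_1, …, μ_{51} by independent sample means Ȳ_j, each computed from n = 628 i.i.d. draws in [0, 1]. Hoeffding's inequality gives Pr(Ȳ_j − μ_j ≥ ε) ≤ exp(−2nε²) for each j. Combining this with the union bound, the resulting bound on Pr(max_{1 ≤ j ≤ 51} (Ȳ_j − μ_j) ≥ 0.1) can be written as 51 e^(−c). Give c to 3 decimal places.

Union bound over the 51 events: Pr(max_{1 ≤ j ≤ 51} (Ȳ_j − μ_j) ≥ 0.1) ≤ 51·exp(−2nε²) = 51 exp(−2·628·0.1²).
So c = 2·628·0.1² = 12.5600.

12.560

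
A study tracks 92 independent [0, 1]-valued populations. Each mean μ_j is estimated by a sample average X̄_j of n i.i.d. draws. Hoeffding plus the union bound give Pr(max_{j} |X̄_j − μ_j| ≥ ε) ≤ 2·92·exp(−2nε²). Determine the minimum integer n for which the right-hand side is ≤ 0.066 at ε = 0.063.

Need 2·92·exp(−2nε²) ≤ 0.066, i.e. exp(−2nε²) ≤ 0.066/184.
So 2nε² ≥ ln(184/0.066) = 7.933036.
Hence n ≥ 7.933036/(2·0.063²) = 999.375.
The smallest integer n is 1000.

1000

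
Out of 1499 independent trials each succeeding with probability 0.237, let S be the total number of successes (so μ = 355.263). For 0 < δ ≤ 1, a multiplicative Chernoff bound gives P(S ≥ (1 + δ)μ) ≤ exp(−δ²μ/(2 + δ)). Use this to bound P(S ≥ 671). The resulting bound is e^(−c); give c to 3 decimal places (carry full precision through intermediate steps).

97.139

Write 671 = (1 + δ)μ, so δ = 671/355.263 − 1 = 0.8887416…
Then the exponent is δ²μ/(2 + δ) = (671 − μ)² / (μ·(2 + δ)) = 97.138700.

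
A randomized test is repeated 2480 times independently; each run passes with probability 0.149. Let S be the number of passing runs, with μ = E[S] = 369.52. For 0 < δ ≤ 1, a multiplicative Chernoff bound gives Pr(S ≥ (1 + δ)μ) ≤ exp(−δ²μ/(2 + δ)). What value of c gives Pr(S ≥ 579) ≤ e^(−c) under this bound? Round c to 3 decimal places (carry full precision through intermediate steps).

46.264

Write 579 = (1 + δ)μ, so δ = 579/369.52 − 1 = 0.5668976…
Then the exponent is δ²μ/(2 + δ) = (579 − μ)² / (μ·(2 + δ)) = 46.263516.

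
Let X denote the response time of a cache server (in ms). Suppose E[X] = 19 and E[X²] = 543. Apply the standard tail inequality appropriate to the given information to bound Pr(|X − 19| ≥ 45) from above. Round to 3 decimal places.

The first two moments determine the variance, so Chebyshev's inequality is the sharpest standard bound available.
Var(X) = E[X²] − (E[X])² = 543 − 361 = 182.
Chebyshev's inequality: Pr(|X − μ| ≥ t) ≤ Var(X)/t² = 182/2025 = 0.0899.

0.090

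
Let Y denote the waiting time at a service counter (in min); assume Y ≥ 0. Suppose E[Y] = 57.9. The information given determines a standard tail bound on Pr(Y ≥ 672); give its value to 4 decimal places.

0.0862

Only the mean of a non-negative variable is known, so Markov's inequality is the applicable tail bound.
Markov's inequality: for a non-negative random variable, Pr(Y ≥ a) ≤ E[Y]/a.
Here E[Y] = 57.9 and a = 672, so the bound is 57.9/672 = 0.0862.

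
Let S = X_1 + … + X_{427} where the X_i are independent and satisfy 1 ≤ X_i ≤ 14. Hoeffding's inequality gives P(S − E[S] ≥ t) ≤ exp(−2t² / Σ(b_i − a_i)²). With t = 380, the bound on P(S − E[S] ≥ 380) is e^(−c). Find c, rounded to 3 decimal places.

Σ(b_i − a_i)² = 427·(13)² = 72163.
c = 2t²/72163 = 2·380²/72163 = 4.0021.

4.002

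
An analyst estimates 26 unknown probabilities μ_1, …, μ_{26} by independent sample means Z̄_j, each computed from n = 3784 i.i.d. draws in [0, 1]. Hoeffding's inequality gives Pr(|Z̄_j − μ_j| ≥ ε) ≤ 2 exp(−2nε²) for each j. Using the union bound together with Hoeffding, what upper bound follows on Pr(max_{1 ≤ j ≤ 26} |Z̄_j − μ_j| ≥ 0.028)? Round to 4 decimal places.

0.1378

Per-experiment Hoeffding bound: 2·exp(−2·3784·0.028²) = 2·exp(−5.93331) = 0.0052994.
Union bound over 26 events: 26·0.0052994 = 0.13778.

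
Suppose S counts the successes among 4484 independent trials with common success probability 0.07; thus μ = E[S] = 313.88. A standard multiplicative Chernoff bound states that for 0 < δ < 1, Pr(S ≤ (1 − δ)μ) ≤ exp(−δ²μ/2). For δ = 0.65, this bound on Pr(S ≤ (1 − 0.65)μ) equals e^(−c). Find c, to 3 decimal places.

c = δ²μ/2 = 0.65²·313.88/2 = 66.3071.

66.307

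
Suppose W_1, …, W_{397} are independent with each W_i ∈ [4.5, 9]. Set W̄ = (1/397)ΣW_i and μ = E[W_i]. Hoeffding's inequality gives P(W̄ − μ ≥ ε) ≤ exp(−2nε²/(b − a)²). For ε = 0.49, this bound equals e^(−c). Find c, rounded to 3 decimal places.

9.414

c = 2nε²/(b − a)² = 2·397·0.49² / 4.5² = 9.4143.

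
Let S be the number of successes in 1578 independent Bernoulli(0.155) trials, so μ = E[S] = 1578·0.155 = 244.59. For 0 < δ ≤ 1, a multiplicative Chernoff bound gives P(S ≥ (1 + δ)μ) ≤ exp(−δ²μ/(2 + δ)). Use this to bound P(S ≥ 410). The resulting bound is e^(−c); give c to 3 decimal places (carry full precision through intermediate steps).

41.798

Write 410 = (1 + δ)μ, so δ = 410/244.59 − 1 = 0.6762746…
Then the exponent is δ²μ/(2 + δ) = (410 − μ)² / (μ·(2 + δ)) = 41.797871.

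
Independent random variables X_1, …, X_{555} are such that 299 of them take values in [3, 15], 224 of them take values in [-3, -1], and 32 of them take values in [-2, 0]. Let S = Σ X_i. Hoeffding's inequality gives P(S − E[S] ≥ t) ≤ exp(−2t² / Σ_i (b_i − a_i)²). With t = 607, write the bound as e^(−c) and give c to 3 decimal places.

16.717

Σ(b_i − a_i)² = 299·12² + 224·2² + 32·2² = 44080.
c = 2t² / 44080 = 2·607² / 44080 = 16.7173.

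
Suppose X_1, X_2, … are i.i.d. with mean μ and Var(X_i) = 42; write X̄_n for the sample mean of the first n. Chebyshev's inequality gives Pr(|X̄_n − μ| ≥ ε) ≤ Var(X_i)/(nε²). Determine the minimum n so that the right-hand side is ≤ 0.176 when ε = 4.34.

13

Require 42/(n·4.34²) ≤ 0.176, i.e. n ≥ 42/(0.176·4.34²) = 12.669.
The smallest integer n is 13.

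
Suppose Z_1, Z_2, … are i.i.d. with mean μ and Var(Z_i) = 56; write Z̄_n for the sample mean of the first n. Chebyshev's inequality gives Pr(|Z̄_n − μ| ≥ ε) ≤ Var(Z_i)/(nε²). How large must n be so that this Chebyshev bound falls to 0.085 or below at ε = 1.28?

Require 56/(n·1.28²) ≤ 0.085, i.e. n ≥ 56/(0.085·1.28²) = 402.114.
The smallest integer n is 403.

403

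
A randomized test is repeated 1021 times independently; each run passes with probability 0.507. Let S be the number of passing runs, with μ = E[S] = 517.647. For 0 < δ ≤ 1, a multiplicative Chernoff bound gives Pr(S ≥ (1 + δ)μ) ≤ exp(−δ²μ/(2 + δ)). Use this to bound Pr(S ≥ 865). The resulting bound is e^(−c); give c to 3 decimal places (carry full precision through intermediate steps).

Write 865 = (1 + δ)μ, so δ = 865/517.647 − 1 = 0.6710229…
Then the exponent is δ²μ/(2 + δ) = (865 − μ)² / (μ·(2 + δ)) = 87.263131.

87.263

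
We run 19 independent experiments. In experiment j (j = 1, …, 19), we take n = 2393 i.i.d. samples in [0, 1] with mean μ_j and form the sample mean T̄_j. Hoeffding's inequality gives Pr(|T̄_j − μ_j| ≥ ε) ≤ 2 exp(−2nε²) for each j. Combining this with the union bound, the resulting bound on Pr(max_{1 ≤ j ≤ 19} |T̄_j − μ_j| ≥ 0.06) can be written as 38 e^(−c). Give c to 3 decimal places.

Union bound over the 19 events: Pr(max_{1 ≤ j ≤ 19} |T̄_j − μ_j| ≥ 0.06) ≤ 19·2·exp(−2nε²) = 38 exp(−2·2393·0.06²).
So c = 2·2393·0.06² = 17.2296.

17.230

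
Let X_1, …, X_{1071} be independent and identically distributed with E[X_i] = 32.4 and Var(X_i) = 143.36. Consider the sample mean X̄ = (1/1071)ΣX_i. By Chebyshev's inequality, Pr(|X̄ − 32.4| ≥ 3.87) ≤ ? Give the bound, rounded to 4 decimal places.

Var(X̄) = Var(X_i)/n = 143.36/1071 = 0.13386.
Chebyshev: Pr(|X̄ − 32.4| ≥ 3.87) ≤ Var(X̄)/(3.87)² = 143.36/(1071·3.87²) = 0.0089.

0.0089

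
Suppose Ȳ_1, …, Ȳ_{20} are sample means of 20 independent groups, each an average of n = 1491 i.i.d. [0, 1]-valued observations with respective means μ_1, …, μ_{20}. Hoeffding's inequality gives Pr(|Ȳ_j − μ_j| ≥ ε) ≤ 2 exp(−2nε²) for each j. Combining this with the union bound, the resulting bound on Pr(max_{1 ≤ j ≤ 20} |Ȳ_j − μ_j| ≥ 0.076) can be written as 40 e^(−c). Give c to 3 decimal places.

Union bound over the 20 events: Pr(max_{1 ≤ j ≤ 20} |Ȳ_j − μ_j| ≥ 0.076) ≤ 20·2·exp(−2nε²) = 40 exp(−2·1491·0.076²).
So c = 2·1491·0.076² = 17.2240.

17.224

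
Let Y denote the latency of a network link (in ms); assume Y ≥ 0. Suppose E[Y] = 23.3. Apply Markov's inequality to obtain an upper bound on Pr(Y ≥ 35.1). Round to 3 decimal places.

0.664

Markov's inequality: for a non-negative random variable, Pr(Y ≥ a) ≤ E[Y]/a.
Here E[Y] = 23.3 and a = 35.1, so the bound is 23.3/35.1 = 0.6638.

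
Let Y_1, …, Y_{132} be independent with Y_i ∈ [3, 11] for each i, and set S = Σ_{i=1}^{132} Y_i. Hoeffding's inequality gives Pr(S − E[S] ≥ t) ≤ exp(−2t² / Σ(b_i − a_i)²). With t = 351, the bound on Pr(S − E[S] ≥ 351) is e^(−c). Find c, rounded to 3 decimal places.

29.167

Σ(b_i − a_i)² = 132·(8)² = 8448.
c = 2t²/8448 = 2·351²/8448 = 29.1669.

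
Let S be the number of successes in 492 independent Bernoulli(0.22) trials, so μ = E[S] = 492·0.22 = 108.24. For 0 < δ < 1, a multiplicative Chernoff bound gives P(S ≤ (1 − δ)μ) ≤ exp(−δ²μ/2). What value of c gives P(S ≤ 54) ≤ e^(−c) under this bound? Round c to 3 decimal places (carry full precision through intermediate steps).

13.590

Write 54 = (1 − δ)μ, so δ = 1 − 54/108.24 = 0.5011086…
Then the exponent is δ²μ/2 = (μ − 54)²/(2μ) = 13.590067.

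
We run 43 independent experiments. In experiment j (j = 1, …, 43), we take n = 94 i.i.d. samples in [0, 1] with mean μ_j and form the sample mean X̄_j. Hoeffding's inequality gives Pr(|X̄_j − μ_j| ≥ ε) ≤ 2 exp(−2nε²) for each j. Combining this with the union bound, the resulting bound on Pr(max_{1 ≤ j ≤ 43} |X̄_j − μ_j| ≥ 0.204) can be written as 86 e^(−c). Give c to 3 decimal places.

7.824

Union bound over the 43 events: Pr(max_{1 ≤ j ≤ 43} |X̄_j − μ_j| ≥ 0.204) ≤ 43·2·exp(−2nε²) = 86 exp(−2·94·0.204²).
So c = 2·94·0.204² = 7.8238.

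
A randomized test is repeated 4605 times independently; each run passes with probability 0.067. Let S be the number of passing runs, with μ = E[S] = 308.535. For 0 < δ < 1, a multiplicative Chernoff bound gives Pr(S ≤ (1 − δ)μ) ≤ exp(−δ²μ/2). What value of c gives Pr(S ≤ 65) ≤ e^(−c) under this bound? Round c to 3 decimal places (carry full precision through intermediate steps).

Write 65 = (1 − δ)μ, so δ = 1 − 65/308.535 = 0.789327…
Then the exponent is δ²μ/2 = (μ − 65)²/(2μ) = 96.114373.

96.114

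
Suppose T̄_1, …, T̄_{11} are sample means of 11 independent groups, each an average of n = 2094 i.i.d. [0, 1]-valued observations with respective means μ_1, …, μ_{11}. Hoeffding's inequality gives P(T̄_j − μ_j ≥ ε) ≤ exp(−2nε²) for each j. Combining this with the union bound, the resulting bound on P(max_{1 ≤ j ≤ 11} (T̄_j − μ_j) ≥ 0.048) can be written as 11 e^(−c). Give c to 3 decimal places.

Union bound over the 11 events: P(max_{1 ≤ j ≤ 11} (T̄_j − μ_j) ≥ 0.048) ≤ 11·exp(−2nε²) = 11 exp(−2·2094·0.048²).
So c = 2·2094·0.048² = 9.6492.

9.649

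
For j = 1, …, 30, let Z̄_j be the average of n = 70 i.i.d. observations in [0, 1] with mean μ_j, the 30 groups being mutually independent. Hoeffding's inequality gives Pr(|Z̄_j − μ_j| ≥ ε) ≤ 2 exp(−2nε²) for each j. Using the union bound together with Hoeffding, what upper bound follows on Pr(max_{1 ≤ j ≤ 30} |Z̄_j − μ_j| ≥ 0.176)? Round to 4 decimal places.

0.7848

Per-experiment Hoeffding bound: 2·exp(−2·70·0.176²) = 2·exp(−4.33664) = 0.026161.
Union bound over 30 events: 30·0.026161 = 0.78482.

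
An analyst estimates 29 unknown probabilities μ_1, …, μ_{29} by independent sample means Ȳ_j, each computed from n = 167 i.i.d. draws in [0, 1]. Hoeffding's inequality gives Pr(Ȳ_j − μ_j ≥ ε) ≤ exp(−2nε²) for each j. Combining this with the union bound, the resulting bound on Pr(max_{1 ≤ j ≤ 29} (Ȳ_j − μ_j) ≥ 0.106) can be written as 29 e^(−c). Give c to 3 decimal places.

Union bound over the 29 events: Pr(max_{1 ≤ j ≤ 29} (Ȳ_j − μ_j) ≥ 0.106) ≤ 29·exp(−2nε²) = 29 exp(−2·167·0.106²).
So c = 2·167·0.106² = 3.7528.

3.753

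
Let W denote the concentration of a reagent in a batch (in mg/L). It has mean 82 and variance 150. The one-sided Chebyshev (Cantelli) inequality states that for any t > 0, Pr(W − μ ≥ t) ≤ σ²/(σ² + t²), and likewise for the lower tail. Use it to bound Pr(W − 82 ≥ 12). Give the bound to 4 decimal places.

0.5102

Here σ² = 150 and t = 12, so σ² + t² = 294.
Cantelli's bound: 150/294 = 0.5102.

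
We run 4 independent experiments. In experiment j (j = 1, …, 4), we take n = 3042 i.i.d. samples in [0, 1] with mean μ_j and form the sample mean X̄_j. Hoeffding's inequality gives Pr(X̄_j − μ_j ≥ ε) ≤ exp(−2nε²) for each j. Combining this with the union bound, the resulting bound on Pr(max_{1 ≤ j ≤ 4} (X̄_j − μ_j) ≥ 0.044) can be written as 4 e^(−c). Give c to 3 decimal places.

11.779

Union bound over the 4 events: Pr(max_{1 ≤ j ≤ 4} (X̄_j − μ_j) ≥ 0.044) ≤ 4·exp(−2nε²) = 4 exp(−2·3042·0.044²).
So c = 2·3042·0.044² = 11.7786.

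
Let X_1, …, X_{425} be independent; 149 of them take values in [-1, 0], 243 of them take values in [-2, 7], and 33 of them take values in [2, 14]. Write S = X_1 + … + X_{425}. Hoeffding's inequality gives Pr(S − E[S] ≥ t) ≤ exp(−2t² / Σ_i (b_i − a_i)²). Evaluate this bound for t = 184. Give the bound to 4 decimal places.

0.0637

Σ(b_i − a_i)² = 149·1² + 243·9² + 33·12² = 24584.
Exponent = 2·184² / 24584 = 2.75431.
Bound = exp(−2.75431) = 0.06365.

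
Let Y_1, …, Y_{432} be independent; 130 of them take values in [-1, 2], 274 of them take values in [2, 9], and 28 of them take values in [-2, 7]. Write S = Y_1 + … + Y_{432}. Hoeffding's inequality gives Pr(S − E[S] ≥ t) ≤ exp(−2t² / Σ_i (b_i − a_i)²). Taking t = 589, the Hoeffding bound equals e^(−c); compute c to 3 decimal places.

41.143

Σ(b_i − a_i)² = 130·3² + 274·7² + 28·9² = 16864.
c = 2t² / 16864 = 2·589² / 16864 = 41.1434.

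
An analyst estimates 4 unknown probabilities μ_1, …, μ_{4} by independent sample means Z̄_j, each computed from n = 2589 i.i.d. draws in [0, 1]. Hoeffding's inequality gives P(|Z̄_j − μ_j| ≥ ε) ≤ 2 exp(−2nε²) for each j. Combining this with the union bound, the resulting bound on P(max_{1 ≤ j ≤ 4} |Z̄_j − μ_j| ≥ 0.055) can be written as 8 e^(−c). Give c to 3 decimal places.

Union bound over the 4 events: P(max_{1 ≤ j ≤ 4} |Z̄_j − μ_j| ≥ 0.055) ≤ 4·2·exp(−2nε²) = 8 exp(−2·2589·0.055²).
So c = 2·2589·0.055² = 15.6634.

15.663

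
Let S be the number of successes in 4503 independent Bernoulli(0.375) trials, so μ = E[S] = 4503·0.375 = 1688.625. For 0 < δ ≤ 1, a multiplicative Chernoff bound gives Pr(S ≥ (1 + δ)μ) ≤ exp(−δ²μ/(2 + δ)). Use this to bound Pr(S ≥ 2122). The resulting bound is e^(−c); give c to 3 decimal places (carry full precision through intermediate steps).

49.287

Write 2122 = (1 + δ)μ, so δ = 2122/1688.625 − 1 = 0.2566437…
Then the exponent is δ²μ/(2 + δ) = (2122 − μ)² / (μ·(2 + δ)) = 49.286899.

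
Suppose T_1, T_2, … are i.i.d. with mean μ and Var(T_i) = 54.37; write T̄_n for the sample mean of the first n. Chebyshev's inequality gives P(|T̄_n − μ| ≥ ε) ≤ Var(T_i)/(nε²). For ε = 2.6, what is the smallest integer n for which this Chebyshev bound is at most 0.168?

48

Require 54.37/(n·2.6²) ≤ 0.168, i.e. n ≥ 54.37/(0.168·2.6²) = 47.874.
The smallest integer n is 48.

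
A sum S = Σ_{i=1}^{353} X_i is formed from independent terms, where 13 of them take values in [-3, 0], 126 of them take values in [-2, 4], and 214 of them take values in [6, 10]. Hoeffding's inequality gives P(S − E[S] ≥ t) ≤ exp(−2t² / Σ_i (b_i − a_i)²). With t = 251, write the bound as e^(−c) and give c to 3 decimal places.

Σ(b_i − a_i)² = 13·3² + 126·6² + 214·4² = 8077.
c = 2t² / 8077 = 2·251² / 8077 = 15.6001.

15.600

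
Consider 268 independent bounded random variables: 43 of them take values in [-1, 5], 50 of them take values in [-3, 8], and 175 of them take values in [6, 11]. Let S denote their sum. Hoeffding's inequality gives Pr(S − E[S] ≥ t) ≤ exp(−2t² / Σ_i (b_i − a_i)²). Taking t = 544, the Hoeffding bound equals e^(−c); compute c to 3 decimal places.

Σ(b_i − a_i)² = 43·6² + 50·11² + 175·5² = 11973.
c = 2t² / 11973 = 2·544² / 11973 = 49.4339.

49.434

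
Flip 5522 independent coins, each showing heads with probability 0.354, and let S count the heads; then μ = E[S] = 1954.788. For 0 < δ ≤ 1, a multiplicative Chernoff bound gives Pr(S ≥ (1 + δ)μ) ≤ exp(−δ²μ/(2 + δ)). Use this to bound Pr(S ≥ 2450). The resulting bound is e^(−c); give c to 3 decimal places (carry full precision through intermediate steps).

Write 2450 = (1 + δ)μ, so δ = 2450/1954.788 − 1 = 0.2533328…
Then the exponent is δ²μ/(2 + δ) = (2450 − μ)² / (μ·(2 + δ)) = 55.674626.

55.675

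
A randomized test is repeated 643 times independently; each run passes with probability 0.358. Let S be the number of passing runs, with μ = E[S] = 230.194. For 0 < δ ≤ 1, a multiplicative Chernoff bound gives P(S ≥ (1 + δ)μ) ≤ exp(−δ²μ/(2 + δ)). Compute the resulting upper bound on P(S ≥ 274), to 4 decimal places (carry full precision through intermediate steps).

0.0222

Write 274 = (1 + δ)μ, so δ = 274/230.194 − 1 = 0.1903004…
Then the exponent is δ²μ/(2 + δ) = (274 − μ)² / (μ·(2 + δ)) = 3.806006.
Bound = exp(−3.806006) = 0.02224.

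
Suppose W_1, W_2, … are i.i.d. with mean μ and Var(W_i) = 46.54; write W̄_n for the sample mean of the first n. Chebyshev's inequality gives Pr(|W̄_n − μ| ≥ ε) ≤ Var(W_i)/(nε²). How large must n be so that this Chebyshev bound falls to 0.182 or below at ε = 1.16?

Require 46.54/(n·1.16²) ≤ 0.182, i.e. n ≥ 46.54/(0.182·1.16²) = 190.037.
The smallest integer n is 191.

191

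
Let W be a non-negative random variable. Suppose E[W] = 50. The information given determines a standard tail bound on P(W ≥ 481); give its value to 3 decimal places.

0.104

Only the mean of a non-negative variable is known, so Markov's inequality is the applicable tail bound.
Markov's inequality: for a non-negative random variable, P(W ≥ a) ≤ E[W]/a.
Here E[W] = 50 and a = 481, so the bound is 50/481 = 0.1040.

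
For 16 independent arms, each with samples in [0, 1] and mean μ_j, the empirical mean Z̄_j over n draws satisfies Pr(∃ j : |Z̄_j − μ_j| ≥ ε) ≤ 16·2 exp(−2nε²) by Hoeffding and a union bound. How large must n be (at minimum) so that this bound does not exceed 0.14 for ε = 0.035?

2218

Need 2·16·exp(−2nε²) ≤ 0.14, i.e. exp(−2nε²) ≤ 0.14/32.
So 2nε² ≥ ln(32/0.14) = 5.431849.
Hence n ≥ 5.431849/(2·0.035²) = 2217.081.
The smallest integer n is 2218.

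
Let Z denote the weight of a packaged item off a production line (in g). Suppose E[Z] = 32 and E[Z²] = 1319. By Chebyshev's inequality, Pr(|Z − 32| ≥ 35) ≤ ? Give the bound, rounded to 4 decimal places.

0.2408

Var(Z) = E[Z²] − (E[Z])² = 1319 − 1024 = 295.
Chebyshev's inequality: Pr(|Z − μ| ≥ t) ≤ Var(Z)/t² = 295/1225 = 0.2408.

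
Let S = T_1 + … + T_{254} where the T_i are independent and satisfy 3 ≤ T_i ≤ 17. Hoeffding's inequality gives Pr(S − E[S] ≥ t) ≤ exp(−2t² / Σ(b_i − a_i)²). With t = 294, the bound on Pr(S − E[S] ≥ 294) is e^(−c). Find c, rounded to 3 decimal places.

3.472

Σ(b_i − a_i)² = 254·(14)² = 49784.
c = 2t²/49784 = 2·294²/49784 = 3.4724.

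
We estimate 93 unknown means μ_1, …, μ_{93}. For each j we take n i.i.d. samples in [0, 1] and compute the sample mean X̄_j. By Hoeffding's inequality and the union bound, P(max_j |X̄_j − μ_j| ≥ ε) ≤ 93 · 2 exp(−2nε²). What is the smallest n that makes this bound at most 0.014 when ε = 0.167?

171

Need 2·93·exp(−2nε²) ≤ 0.014, i.e. exp(−2nε²) ≤ 0.014/186.
So 2nε² ≥ ln(186/0.014) = 9.494445.
Hence n ≥ 9.494445/(2·0.167²) = 170.218.
The smallest integer n is 171.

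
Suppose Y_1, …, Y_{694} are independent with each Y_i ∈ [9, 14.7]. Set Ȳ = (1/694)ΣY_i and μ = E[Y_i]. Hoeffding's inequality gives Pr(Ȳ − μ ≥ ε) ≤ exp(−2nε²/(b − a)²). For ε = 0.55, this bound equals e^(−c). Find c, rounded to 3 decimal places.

c = 2nε²/(b − a)² = 2·694·0.55² / 5.7² = 12.9231.

12.923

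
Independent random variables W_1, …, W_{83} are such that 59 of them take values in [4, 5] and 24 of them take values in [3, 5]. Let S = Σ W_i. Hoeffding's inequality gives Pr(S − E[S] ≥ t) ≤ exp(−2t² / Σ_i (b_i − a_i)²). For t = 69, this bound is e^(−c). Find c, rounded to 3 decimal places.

61.432

Σ(b_i − a_i)² = 59·1² + 24·2² = 155.
c = 2t² / 155 = 2·69² / 155 = 61.4323.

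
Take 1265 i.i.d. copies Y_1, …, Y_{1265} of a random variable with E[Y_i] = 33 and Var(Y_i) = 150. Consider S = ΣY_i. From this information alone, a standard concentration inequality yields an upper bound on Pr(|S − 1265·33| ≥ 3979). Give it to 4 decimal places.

With mean and variance of each term known, Chebyshev's inequality bounds the deviation of the sum (or sample mean).
Var(S) = n·Var(Y_i) = 1265·150 = 189750.
Chebyshev: Pr(|S − 1265·33| ≥ 3979) ≤ Var(S)/3979² = 189750/15832441 = 0.0120.

0.0120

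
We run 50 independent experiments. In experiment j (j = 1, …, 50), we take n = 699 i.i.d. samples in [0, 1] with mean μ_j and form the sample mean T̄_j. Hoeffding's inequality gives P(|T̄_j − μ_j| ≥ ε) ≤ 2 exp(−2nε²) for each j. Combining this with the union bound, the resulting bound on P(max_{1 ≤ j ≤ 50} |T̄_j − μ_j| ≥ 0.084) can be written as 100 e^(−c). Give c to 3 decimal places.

9.864

Union bound over the 50 events: P(max_{1 ≤ j ≤ 50} |T̄_j − μ_j| ≥ 0.084) ≤ 50·2·exp(−2nε²) = 100 exp(−2·699·0.084²).
So c = 2·699·0.084² = 9.8643.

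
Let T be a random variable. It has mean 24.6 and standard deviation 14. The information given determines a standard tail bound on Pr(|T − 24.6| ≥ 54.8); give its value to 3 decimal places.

Mean and variance are known, so Chebyshev's inequality applies.
Chebyshev: Pr(|T − μ| ≥ t) ≤ Var(T)/t².
Var(T) = σ² = 14² = 196.
Bound = 196 / 3003.04 = 0.0653.

0.065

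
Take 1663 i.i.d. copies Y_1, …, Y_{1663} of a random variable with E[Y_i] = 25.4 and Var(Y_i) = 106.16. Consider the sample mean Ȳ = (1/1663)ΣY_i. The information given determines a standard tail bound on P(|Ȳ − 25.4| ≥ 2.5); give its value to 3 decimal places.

0.010

With mean and variance of each term known, Chebyshev's inequality bounds the deviation of the sum (or sample mean).
Var(Ȳ) = Var(Y_i)/n = 106.16/1663 = 0.063836.
Chebyshev: P(|Ȳ − 25.4| ≥ 2.5) ≤ Var(Ȳ)/(2.5)² = 106.16/(1663·2.5²) = 0.0102.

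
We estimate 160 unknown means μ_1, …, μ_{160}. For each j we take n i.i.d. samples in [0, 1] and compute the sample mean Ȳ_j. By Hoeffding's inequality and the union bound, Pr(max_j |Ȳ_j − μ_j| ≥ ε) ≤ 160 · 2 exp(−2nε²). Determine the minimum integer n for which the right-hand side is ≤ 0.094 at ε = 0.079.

Need 2·160·exp(−2nε²) ≤ 0.094, i.e. exp(−2nε²) ≤ 0.094/320.
So 2nε² ≥ ln(320/0.094) = 8.132781.
Hence n ≥ 8.132781/(2·0.079²) = 651.561.
The smallest integer n is 652.

652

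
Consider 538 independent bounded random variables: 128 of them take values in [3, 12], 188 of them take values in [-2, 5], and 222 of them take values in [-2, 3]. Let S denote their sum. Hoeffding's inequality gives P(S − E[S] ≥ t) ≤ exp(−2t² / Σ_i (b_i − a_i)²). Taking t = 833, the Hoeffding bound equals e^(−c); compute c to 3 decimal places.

Σ(b_i − a_i)² = 128·9² + 188·7² + 222·5² = 25130.
c = 2t² / 25130 = 2·833² / 25130 = 55.2240.

55.224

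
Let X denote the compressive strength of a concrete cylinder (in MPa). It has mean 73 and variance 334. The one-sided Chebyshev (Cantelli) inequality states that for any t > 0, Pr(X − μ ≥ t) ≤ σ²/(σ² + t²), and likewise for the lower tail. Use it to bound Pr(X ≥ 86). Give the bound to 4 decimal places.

Here σ² = 334 and t = 13, so σ² + t² = 503.
Cantelli's bound: 334/503 = 0.6640.

0.6640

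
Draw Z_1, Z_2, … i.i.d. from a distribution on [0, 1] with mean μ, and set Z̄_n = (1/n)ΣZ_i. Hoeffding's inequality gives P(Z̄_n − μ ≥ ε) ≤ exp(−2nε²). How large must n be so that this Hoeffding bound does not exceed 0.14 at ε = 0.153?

Require exp(−2nε²) ≤ 0.14, i.e. 2nε² ≥ ln(1/0.14) = 1.966113.
So n ≥ 1.966113 / (2·0.153²) = 41.995.
The smallest integer n is 42.

42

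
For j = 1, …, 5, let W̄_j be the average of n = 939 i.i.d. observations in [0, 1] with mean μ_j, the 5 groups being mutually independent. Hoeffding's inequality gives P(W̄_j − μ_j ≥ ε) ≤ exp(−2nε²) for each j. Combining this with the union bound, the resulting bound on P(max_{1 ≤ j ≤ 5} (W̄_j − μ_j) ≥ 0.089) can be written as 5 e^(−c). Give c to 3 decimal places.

14.876

Union bound over the 5 events: P(max_{1 ≤ j ≤ 5} (W̄_j − μ_j) ≥ 0.089) ≤ 5·exp(−2nε²) = 5 exp(−2·939·0.089²).
So c = 2·939·0.089² = 14.8756.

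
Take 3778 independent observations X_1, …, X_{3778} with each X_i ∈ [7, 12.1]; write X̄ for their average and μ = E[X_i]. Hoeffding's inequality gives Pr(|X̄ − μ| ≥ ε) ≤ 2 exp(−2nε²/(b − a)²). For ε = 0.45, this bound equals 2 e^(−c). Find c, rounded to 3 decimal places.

58.827

c = 2nε²/(b − a)² = 2·3778·0.45² / 5.1² = 58.8270.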